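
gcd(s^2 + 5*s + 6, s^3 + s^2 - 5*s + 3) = s + 3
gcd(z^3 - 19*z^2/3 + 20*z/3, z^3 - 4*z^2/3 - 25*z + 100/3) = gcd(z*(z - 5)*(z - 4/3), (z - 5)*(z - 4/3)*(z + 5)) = z^2 - 19*z/3 + 20/3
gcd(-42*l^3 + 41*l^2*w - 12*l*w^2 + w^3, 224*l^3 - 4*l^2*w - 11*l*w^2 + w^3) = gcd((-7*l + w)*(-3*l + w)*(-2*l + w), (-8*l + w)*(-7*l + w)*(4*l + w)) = -7*l + w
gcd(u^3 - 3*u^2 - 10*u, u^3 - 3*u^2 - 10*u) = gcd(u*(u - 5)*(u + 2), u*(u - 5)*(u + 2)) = u^3 - 3*u^2 - 10*u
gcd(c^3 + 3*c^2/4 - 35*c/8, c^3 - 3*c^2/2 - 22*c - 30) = c + 5/2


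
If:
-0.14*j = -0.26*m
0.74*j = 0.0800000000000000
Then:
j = 0.11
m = 0.06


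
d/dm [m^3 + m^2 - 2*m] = 3*m^2 + 2*m - 2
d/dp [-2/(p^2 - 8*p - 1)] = 4*(p - 4)/(-p^2 + 8*p + 1)^2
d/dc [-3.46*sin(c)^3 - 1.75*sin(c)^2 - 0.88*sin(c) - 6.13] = (-3.5*sin(c) + 5.19*cos(2*c) - 6.07)*cos(c)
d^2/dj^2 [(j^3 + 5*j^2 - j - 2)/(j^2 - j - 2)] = 2*(7*j^3 + 30*j^2 + 12*j + 16)/(j^6 - 3*j^5 - 3*j^4 + 11*j^3 + 6*j^2 - 12*j - 8)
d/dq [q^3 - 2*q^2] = q*(3*q - 4)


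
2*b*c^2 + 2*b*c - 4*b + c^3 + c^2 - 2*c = (2*b + c)*(c - 1)*(c + 2)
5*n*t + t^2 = t*(5*n + t)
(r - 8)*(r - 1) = r^2 - 9*r + 8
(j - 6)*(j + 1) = j^2 - 5*j - 6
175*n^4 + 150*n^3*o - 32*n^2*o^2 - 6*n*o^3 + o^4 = (-7*n + o)*(-5*n + o)*(n + o)*(5*n + o)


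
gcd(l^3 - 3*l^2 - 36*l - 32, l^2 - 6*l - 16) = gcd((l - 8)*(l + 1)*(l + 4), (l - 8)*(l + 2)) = l - 8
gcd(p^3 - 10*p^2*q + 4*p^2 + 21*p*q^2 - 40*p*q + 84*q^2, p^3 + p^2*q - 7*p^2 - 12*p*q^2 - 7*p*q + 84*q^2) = p - 3*q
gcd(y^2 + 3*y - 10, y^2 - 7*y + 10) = y - 2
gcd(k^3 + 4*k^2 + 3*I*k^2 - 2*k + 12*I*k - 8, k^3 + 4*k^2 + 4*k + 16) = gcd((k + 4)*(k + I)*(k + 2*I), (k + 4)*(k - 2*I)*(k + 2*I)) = k^2 + k*(4 + 2*I) + 8*I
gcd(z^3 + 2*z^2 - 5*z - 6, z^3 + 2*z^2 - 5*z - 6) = z^3 + 2*z^2 - 5*z - 6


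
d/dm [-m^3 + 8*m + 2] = 8 - 3*m^2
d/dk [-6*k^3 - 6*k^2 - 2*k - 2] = -18*k^2 - 12*k - 2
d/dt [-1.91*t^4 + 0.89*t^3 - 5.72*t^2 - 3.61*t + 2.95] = -7.64*t^3 + 2.67*t^2 - 11.44*t - 3.61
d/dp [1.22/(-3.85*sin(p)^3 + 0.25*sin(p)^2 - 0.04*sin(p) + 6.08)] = (14.091*sin(p)^2 - 0.61*sin(p) + 0.0488)*cos(p)/(3.85*sin(p)^3 - 0.25*sin(p)^2 + 0.04*sin(p) - 6.08)^2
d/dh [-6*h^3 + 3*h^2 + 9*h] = -18*h^2 + 6*h + 9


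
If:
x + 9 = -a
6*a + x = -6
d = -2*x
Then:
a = 3/5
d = 96/5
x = -48/5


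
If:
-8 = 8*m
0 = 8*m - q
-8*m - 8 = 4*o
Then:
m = -1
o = 0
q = -8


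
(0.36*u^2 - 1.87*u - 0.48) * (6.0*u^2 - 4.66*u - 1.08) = 2.16*u^4 - 12.8976*u^3 + 5.4454*u^2 + 4.2564*u + 0.5184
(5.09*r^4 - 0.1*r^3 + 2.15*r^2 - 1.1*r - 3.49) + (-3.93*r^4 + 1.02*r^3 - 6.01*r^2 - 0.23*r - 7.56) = 1.16*r^4 + 0.92*r^3 - 3.86*r^2 - 1.33*r - 11.05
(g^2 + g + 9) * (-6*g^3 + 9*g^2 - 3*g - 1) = -6*g^5 + 3*g^4 - 48*g^3 + 77*g^2 - 28*g - 9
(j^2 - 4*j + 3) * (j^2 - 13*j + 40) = j^4 - 17*j^3 + 95*j^2 - 199*j + 120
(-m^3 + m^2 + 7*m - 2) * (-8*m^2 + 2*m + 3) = 8*m^5 - 10*m^4 - 57*m^3 + 33*m^2 + 17*m - 6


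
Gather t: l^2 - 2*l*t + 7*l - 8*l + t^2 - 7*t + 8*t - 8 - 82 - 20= l^2 - l + t^2 + t*(1 - 2*l) - 110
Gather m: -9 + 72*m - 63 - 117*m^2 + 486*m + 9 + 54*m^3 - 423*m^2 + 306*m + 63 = 54*m^3 - 540*m^2 + 864*m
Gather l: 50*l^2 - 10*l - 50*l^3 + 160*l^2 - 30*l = -50*l^3 + 210*l^2 - 40*l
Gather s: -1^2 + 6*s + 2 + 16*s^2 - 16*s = 16*s^2 - 10*s + 1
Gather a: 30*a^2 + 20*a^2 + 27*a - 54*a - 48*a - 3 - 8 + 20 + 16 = 50*a^2 - 75*a + 25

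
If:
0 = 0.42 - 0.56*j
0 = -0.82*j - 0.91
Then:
No Solution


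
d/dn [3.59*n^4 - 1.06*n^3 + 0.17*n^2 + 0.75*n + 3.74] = 14.36*n^3 - 3.18*n^2 + 0.34*n + 0.75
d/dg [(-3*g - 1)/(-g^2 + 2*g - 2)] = (-3*g^2 - 2*g + 8)/(g^4 - 4*g^3 + 8*g^2 - 8*g + 4)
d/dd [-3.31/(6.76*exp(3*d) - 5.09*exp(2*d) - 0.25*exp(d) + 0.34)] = (67.1268*exp(2*d) - 33.6958*exp(d) - 0.8275)*exp(d)/(6.76*exp(3*d) - 5.09*exp(2*d) - 0.25*exp(d) + 0.34)^2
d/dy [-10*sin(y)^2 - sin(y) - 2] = -(20*sin(y) + 1)*cos(y)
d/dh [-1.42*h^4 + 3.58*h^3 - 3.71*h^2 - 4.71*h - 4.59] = -5.68*h^3 + 10.74*h^2 - 7.42*h - 4.71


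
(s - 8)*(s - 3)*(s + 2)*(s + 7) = s^4 - 2*s^3 - 61*s^2 + 62*s + 336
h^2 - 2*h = h*(h - 2)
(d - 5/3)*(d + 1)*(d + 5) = d^3 + 13*d^2/3 - 5*d - 25/3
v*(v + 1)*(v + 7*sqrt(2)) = v^3 + v^2 + 7*sqrt(2)*v^2 + 7*sqrt(2)*v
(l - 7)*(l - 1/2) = l^2 - 15*l/2 + 7/2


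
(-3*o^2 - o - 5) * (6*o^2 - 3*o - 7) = -18*o^4 + 3*o^3 - 6*o^2 + 22*o + 35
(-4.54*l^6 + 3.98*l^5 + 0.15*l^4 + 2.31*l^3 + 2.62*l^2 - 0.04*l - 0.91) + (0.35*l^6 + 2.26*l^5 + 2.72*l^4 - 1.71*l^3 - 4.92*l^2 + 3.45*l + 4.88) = -4.19*l^6 + 6.24*l^5 + 2.87*l^4 + 0.6*l^3 - 2.3*l^2 + 3.41*l + 3.97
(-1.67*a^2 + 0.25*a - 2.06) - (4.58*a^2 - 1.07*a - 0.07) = -6.25*a^2 + 1.32*a - 1.99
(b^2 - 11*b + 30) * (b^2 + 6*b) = b^4 - 5*b^3 - 36*b^2 + 180*b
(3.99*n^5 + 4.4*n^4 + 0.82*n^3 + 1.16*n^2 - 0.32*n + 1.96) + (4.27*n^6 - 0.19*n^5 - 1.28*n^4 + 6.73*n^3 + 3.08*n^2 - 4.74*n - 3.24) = 4.27*n^6 + 3.8*n^5 + 3.12*n^4 + 7.55*n^3 + 4.24*n^2 - 5.06*n - 1.28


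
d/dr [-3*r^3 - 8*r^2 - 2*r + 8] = -9*r^2 - 16*r - 2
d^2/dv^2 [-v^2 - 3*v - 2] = -2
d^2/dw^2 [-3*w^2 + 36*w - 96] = -6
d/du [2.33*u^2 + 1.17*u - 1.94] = 4.66*u + 1.17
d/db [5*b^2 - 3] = 10*b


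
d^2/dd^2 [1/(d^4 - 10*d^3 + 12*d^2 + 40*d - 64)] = 4*(3*(-d^2 + 5*d - 2)*(d^4 - 10*d^3 + 12*d^2 + 40*d - 64) + 2*(2*d^3 - 15*d^2 + 12*d + 20)^2)/(d^4 - 10*d^3 + 12*d^2 + 40*d - 64)^3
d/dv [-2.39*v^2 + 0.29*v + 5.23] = 0.29 - 4.78*v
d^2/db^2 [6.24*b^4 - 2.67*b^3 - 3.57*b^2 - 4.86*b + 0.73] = 74.88*b^2 - 16.02*b - 7.14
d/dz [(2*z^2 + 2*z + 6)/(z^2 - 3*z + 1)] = 4*(-2*z^2 - 2*z + 5)/(z^4 - 6*z^3 + 11*z^2 - 6*z + 1)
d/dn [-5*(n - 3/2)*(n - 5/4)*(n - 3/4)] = -15*n^2 + 35*n - 315/16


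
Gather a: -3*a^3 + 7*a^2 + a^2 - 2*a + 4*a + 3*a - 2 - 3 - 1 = -3*a^3 + 8*a^2 + 5*a - 6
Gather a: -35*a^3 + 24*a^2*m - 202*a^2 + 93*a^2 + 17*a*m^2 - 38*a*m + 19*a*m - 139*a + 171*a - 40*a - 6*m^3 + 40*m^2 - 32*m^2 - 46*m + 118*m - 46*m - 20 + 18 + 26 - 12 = -35*a^3 + a^2*(24*m - 109) + a*(17*m^2 - 19*m - 8) - 6*m^3 + 8*m^2 + 26*m + 12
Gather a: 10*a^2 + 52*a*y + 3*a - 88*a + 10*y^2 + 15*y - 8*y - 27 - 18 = 10*a^2 + a*(52*y - 85) + 10*y^2 + 7*y - 45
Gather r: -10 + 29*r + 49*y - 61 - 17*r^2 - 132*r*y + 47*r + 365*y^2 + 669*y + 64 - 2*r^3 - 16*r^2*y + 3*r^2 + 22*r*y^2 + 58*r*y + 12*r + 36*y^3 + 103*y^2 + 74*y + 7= -2*r^3 + r^2*(-16*y - 14) + r*(22*y^2 - 74*y + 88) + 36*y^3 + 468*y^2 + 792*y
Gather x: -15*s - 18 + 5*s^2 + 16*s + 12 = 5*s^2 + s - 6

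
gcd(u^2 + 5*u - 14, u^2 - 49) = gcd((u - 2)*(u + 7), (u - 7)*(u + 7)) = u + 7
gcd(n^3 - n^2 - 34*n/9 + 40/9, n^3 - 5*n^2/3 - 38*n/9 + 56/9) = n^2 + 2*n/3 - 8/3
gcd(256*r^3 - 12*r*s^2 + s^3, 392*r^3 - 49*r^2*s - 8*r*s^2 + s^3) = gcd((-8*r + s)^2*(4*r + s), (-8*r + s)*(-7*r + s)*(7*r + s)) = 8*r - s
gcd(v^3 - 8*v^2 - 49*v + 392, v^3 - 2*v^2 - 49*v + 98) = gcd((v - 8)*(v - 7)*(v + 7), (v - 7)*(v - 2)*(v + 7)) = v^2 - 49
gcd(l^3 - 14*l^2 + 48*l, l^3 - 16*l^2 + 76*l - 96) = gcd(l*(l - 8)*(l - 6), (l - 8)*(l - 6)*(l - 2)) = l^2 - 14*l + 48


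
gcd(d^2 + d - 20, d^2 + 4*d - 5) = d + 5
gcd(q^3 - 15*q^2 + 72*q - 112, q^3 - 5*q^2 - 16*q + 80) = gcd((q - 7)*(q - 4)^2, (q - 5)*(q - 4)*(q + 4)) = q - 4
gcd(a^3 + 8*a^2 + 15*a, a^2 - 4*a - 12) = 1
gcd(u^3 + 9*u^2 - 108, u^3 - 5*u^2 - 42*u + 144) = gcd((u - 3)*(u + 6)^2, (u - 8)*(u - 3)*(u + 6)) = u^2 + 3*u - 18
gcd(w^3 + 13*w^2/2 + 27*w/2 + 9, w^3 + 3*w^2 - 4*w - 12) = w^2 + 5*w + 6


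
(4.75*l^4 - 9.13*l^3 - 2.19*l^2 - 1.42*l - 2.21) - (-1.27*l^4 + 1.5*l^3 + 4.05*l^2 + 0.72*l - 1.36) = 6.02*l^4 - 10.63*l^3 - 6.24*l^2 - 2.14*l - 0.85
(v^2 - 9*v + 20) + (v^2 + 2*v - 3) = 2*v^2 - 7*v + 17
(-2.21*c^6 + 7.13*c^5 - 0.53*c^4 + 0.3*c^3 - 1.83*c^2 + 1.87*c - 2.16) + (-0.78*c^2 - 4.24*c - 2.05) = -2.21*c^6 + 7.13*c^5 - 0.53*c^4 + 0.3*c^3 - 2.61*c^2 - 2.37*c - 4.21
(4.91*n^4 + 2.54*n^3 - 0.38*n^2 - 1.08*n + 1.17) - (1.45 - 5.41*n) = 4.91*n^4 + 2.54*n^3 - 0.38*n^2 + 4.33*n - 0.28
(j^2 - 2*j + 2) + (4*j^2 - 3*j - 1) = 5*j^2 - 5*j + 1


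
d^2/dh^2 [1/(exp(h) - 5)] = (exp(h) + 5)*exp(h)/(exp(h) - 5)^3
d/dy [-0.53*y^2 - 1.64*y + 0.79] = -1.06*y - 1.64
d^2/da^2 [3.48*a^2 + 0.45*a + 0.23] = 6.96000000000000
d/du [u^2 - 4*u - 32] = 2*u - 4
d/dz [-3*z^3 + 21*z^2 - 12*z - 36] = -9*z^2 + 42*z - 12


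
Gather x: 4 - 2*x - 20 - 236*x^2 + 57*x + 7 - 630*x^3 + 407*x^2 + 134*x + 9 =-630*x^3 + 171*x^2 + 189*x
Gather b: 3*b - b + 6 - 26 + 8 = 2*b - 12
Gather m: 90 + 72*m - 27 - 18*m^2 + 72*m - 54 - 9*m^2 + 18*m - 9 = -27*m^2 + 162*m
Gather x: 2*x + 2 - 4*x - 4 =-2*x - 2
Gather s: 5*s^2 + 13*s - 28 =5*s^2 + 13*s - 28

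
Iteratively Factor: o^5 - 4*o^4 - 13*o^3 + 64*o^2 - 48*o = (o + 4)*(o^4 - 8*o^3 + 19*o^2 - 12*o) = o*(o + 4)*(o^3 - 8*o^2 + 19*o - 12) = o*(o - 3)*(o + 4)*(o^2 - 5*o + 4) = o*(o - 3)*(o - 1)*(o + 4)*(o - 4)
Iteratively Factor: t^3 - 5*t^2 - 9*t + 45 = (t - 5)*(t^2 - 9) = (t - 5)*(t + 3)*(t - 3)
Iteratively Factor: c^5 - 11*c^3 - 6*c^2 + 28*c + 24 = (c - 3)*(c^4 + 3*c^3 - 2*c^2 - 12*c - 8) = (c - 3)*(c + 2)*(c^3 + c^2 - 4*c - 4) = (c - 3)*(c - 2)*(c + 2)*(c^2 + 3*c + 2) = (c - 3)*(c - 2)*(c + 1)*(c + 2)*(c + 2)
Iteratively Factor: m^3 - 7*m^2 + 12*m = (m)*(m^2 - 7*m + 12) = m*(m - 3)*(m - 4)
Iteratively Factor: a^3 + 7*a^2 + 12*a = (a + 4)*(a^2 + 3*a) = (a + 3)*(a + 4)*(a)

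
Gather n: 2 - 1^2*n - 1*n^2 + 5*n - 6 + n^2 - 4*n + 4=0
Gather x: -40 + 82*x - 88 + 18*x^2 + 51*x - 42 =18*x^2 + 133*x - 170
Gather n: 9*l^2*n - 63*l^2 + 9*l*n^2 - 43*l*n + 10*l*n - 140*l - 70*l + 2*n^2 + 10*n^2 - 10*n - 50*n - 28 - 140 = -63*l^2 - 210*l + n^2*(9*l + 12) + n*(9*l^2 - 33*l - 60) - 168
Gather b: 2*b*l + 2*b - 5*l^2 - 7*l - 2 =b*(2*l + 2) - 5*l^2 - 7*l - 2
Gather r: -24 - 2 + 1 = -25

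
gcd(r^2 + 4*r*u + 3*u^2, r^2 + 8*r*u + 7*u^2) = r + u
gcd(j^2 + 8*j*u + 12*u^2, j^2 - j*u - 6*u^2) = j + 2*u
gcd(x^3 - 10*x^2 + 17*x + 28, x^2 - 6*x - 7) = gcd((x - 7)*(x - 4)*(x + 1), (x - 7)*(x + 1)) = x^2 - 6*x - 7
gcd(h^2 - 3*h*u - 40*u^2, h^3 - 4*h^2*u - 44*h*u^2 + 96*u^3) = -h + 8*u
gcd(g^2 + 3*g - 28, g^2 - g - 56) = g + 7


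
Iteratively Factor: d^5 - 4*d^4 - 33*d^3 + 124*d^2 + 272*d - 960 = (d - 5)*(d^4 + d^3 - 28*d^2 - 16*d + 192) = (d - 5)*(d + 4)*(d^3 - 3*d^2 - 16*d + 48) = (d - 5)*(d - 4)*(d + 4)*(d^2 + d - 12) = (d - 5)*(d - 4)*(d + 4)^2*(d - 3)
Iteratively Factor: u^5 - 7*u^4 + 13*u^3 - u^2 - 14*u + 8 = (u - 1)*(u^4 - 6*u^3 + 7*u^2 + 6*u - 8) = (u - 2)*(u - 1)*(u^3 - 4*u^2 - u + 4) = (u - 2)*(u - 1)^2*(u^2 - 3*u - 4) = (u - 2)*(u - 1)^2*(u + 1)*(u - 4)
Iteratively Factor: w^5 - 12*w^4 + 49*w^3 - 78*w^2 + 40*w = (w)*(w^4 - 12*w^3 + 49*w^2 - 78*w + 40) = w*(w - 1)*(w^3 - 11*w^2 + 38*w - 40) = w*(w - 4)*(w - 1)*(w^2 - 7*w + 10) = w*(w - 5)*(w - 4)*(w - 1)*(w - 2)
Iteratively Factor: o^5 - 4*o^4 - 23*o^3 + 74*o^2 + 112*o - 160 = (o - 4)*(o^4 - 23*o^2 - 18*o + 40) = (o - 4)*(o + 4)*(o^3 - 4*o^2 - 7*o + 10) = (o - 4)*(o + 2)*(o + 4)*(o^2 - 6*o + 5) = (o - 5)*(o - 4)*(o + 2)*(o + 4)*(o - 1)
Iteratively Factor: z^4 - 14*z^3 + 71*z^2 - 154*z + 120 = (z - 5)*(z^3 - 9*z^2 + 26*z - 24) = (z - 5)*(z - 2)*(z^2 - 7*z + 12) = (z - 5)*(z - 3)*(z - 2)*(z - 4)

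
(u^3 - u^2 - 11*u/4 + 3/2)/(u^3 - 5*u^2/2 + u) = (u + 3/2)/u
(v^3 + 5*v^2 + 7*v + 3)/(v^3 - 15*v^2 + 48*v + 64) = (v^2 + 4*v + 3)/(v^2 - 16*v + 64)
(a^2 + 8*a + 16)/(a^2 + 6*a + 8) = (a + 4)/(a + 2)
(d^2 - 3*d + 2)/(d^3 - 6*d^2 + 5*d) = (d - 2)/(d*(d - 5))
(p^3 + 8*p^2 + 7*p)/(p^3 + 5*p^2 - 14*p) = (p + 1)/(p - 2)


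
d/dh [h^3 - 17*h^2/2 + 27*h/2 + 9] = 3*h^2 - 17*h + 27/2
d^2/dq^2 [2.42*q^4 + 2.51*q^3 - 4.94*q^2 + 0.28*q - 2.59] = 29.04*q^2 + 15.06*q - 9.88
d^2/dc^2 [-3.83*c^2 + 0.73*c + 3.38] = -7.66000000000000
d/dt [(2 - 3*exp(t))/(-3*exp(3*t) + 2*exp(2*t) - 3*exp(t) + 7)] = (-18*exp(3*t) + 24*exp(2*t) - 8*exp(t) - 15)*exp(t)/(9*exp(6*t) - 12*exp(5*t) + 22*exp(4*t) - 54*exp(3*t) + 37*exp(2*t) - 42*exp(t) + 49)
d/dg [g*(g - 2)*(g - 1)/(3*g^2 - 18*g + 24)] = (g^2 - 8*g + 4)/(3*(g^2 - 8*g + 16))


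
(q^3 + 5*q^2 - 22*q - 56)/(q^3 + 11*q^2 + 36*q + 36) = (q^2 + 3*q - 28)/(q^2 + 9*q + 18)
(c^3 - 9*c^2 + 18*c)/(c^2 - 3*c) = c - 6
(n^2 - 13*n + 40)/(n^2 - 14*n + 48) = (n - 5)/(n - 6)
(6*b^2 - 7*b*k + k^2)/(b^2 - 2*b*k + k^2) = (6*b - k)/(b - k)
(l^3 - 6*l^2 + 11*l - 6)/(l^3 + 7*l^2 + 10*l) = (l^3 - 6*l^2 + 11*l - 6)/(l*(l^2 + 7*l + 10))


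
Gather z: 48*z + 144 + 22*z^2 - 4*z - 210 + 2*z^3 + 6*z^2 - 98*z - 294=2*z^3 + 28*z^2 - 54*z - 360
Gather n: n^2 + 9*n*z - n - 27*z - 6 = n^2 + n*(9*z - 1) - 27*z - 6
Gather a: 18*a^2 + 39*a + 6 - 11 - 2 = 18*a^2 + 39*a - 7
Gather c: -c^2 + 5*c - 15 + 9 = -c^2 + 5*c - 6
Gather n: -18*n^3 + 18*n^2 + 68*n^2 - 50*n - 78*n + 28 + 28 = -18*n^3 + 86*n^2 - 128*n + 56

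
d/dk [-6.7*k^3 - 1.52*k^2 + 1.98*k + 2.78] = -20.1*k^2 - 3.04*k + 1.98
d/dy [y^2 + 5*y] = 2*y + 5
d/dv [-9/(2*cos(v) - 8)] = -9*sin(v)/(2*(cos(v) - 4)^2)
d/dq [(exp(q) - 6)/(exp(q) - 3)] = 3*exp(q)/(exp(q) - 3)^2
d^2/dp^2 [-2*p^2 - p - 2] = -4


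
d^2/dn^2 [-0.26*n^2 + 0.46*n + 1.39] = -0.520000000000000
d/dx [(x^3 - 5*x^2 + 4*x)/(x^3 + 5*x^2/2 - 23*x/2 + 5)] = 2*(15*x^4 - 62*x^3 + 125*x^2 - 100*x + 40)/(4*x^6 + 20*x^5 - 67*x^4 - 190*x^3 + 629*x^2 - 460*x + 100)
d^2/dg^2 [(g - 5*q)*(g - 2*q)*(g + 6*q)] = 6*g - 2*q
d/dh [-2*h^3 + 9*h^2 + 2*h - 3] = -6*h^2 + 18*h + 2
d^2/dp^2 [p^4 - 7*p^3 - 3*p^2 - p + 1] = 12*p^2 - 42*p - 6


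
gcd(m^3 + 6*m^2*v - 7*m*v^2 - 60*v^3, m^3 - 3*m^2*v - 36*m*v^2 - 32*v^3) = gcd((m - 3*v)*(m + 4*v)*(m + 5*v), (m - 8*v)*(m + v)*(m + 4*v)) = m + 4*v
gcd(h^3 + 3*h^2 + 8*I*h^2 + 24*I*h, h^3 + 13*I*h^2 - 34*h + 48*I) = h + 8*I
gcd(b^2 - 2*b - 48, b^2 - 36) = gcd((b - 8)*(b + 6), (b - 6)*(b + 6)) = b + 6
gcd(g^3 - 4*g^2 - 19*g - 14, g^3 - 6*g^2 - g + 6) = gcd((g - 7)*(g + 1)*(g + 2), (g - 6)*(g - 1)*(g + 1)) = g + 1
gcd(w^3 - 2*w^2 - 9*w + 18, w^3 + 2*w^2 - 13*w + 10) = w - 2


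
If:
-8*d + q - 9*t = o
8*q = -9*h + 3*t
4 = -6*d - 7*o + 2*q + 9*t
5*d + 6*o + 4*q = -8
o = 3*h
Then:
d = 220/117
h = -406/351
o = -406/117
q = 100/117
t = -418/351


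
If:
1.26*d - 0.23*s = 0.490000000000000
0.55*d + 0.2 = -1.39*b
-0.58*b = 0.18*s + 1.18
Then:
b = 0.23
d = -0.94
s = -7.29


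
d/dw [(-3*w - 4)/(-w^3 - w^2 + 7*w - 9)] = (3*w^3 + 3*w^2 - 21*w - (3*w + 4)*(3*w^2 + 2*w - 7) + 27)/(w^3 + w^2 - 7*w + 9)^2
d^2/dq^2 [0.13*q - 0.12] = 0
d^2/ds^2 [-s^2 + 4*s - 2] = -2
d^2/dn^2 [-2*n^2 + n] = -4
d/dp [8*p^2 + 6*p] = 16*p + 6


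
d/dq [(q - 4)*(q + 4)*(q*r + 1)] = 3*q^2*r + 2*q - 16*r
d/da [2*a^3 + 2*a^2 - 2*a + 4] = 6*a^2 + 4*a - 2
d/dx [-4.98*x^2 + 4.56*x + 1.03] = 4.56 - 9.96*x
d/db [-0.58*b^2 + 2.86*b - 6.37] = 2.86 - 1.16*b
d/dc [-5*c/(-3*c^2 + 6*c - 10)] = 5*(10 - 3*c^2)/(9*c^4 - 36*c^3 + 96*c^2 - 120*c + 100)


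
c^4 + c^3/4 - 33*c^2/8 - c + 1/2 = (c - 2)*(c - 1/4)*(c + 1/2)*(c + 2)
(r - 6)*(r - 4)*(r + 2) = r^3 - 8*r^2 + 4*r + 48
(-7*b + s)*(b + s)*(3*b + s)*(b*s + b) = -21*b^4*s - 21*b^4 - 25*b^3*s^2 - 25*b^3*s - 3*b^2*s^3 - 3*b^2*s^2 + b*s^4 + b*s^3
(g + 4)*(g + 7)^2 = g^3 + 18*g^2 + 105*g + 196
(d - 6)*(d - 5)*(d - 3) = d^3 - 14*d^2 + 63*d - 90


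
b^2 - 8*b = b*(b - 8)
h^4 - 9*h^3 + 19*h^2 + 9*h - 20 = (h - 5)*(h - 4)*(h - 1)*(h + 1)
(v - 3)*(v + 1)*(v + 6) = v^3 + 4*v^2 - 15*v - 18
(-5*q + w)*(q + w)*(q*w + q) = -5*q^3*w - 5*q^3 - 4*q^2*w^2 - 4*q^2*w + q*w^3 + q*w^2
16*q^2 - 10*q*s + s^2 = (-8*q + s)*(-2*q + s)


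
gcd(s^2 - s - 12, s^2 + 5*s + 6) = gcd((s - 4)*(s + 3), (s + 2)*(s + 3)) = s + 3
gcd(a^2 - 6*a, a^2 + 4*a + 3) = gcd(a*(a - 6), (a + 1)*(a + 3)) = 1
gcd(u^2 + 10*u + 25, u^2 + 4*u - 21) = 1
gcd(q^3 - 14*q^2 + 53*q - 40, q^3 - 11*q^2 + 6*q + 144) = q - 8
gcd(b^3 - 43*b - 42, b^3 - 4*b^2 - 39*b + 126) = b^2 - b - 42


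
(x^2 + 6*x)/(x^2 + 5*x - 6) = x/(x - 1)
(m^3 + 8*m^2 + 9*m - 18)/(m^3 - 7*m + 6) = (m + 6)/(m - 2)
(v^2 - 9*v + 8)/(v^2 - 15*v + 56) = (v - 1)/(v - 7)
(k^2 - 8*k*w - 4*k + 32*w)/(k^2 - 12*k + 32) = (k - 8*w)/(k - 8)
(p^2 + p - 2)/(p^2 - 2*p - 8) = (p - 1)/(p - 4)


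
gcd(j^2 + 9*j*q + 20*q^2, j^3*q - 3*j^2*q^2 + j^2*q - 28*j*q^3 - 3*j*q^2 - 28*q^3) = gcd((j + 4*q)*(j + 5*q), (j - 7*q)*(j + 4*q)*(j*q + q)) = j + 4*q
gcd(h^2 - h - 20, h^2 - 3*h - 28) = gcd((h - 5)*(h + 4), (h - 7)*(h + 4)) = h + 4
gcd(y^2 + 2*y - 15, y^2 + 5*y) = y + 5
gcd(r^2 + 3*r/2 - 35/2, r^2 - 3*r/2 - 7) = r - 7/2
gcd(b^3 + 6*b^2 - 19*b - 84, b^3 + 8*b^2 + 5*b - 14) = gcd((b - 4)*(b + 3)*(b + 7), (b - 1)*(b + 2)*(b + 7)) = b + 7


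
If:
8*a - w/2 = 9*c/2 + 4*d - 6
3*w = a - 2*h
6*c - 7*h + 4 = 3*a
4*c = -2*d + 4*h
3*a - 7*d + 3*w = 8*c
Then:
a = -284/367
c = -2504/1101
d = 2704/1101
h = -384/367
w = 484/1101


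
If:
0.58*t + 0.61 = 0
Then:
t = -1.05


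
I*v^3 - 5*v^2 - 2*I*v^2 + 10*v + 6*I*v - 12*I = (v - 2)*(v + 6*I)*(I*v + 1)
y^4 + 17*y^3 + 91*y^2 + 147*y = y*(y + 3)*(y + 7)^2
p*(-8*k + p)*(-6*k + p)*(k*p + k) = 48*k^3*p^2 + 48*k^3*p - 14*k^2*p^3 - 14*k^2*p^2 + k*p^4 + k*p^3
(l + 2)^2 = l^2 + 4*l + 4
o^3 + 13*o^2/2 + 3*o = o*(o + 1/2)*(o + 6)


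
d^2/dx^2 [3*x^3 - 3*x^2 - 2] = 18*x - 6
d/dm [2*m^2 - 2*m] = 4*m - 2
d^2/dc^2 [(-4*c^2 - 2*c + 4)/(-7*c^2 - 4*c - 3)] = 4*(-7*c^3 - 420*c^2 - 231*c + 16)/(343*c^6 + 588*c^5 + 777*c^4 + 568*c^3 + 333*c^2 + 108*c + 27)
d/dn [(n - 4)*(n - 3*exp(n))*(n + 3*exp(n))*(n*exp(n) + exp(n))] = (n^4 + n^3 - 27*n^2*exp(2*n) - 13*n^2 + 63*n*exp(2*n) - 8*n + 135*exp(2*n))*exp(n)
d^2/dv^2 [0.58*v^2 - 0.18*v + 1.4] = 1.16000000000000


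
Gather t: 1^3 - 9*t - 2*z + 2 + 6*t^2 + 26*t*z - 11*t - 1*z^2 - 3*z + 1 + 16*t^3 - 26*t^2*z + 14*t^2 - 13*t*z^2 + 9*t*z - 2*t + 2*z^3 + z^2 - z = 16*t^3 + t^2*(20 - 26*z) + t*(-13*z^2 + 35*z - 22) + 2*z^3 - 6*z + 4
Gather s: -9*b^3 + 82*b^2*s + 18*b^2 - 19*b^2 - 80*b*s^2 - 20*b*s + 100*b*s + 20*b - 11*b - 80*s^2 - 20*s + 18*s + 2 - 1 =-9*b^3 - b^2 + 9*b + s^2*(-80*b - 80) + s*(82*b^2 + 80*b - 2) + 1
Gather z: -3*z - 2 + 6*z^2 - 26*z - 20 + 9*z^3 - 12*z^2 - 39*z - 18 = 9*z^3 - 6*z^2 - 68*z - 40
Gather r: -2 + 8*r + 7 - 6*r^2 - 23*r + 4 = -6*r^2 - 15*r + 9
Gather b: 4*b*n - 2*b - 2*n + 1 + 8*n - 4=b*(4*n - 2) + 6*n - 3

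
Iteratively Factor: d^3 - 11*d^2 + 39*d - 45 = (d - 5)*(d^2 - 6*d + 9) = (d - 5)*(d - 3)*(d - 3)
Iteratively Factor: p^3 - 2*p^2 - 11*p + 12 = (p - 4)*(p^2 + 2*p - 3) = (p - 4)*(p + 3)*(p - 1)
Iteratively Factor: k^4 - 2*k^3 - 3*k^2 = (k + 1)*(k^3 - 3*k^2) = (k - 3)*(k + 1)*(k^2) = k*(k - 3)*(k + 1)*(k)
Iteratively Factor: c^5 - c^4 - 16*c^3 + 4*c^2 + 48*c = (c + 3)*(c^4 - 4*c^3 - 4*c^2 + 16*c) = (c + 2)*(c + 3)*(c^3 - 6*c^2 + 8*c) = (c - 2)*(c + 2)*(c + 3)*(c^2 - 4*c) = c*(c - 2)*(c + 2)*(c + 3)*(c - 4)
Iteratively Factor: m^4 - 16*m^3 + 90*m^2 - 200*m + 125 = (m - 1)*(m^3 - 15*m^2 + 75*m - 125) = (m - 5)*(m - 1)*(m^2 - 10*m + 25) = (m - 5)^2*(m - 1)*(m - 5)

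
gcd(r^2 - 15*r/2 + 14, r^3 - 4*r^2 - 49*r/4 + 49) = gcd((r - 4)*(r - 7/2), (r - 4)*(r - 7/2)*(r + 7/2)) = r^2 - 15*r/2 + 14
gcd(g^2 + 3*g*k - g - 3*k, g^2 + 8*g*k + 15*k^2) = g + 3*k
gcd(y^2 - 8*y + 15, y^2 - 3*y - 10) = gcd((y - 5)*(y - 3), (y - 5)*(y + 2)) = y - 5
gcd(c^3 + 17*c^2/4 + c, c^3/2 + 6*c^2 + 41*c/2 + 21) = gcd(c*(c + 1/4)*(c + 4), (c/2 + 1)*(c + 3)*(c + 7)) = 1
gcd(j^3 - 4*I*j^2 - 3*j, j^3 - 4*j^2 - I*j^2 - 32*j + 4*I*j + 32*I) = j - I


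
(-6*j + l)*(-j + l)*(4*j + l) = 24*j^3 - 22*j^2*l - 3*j*l^2 + l^3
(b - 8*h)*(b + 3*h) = b^2 - 5*b*h - 24*h^2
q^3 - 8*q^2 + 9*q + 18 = (q - 6)*(q - 3)*(q + 1)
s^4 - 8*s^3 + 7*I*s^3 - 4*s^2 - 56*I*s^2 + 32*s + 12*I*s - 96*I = (s - 8)*(s - I)*(s + 2*I)*(s + 6*I)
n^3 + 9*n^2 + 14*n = n*(n + 2)*(n + 7)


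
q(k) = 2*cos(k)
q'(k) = -2*sin(k)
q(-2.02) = -0.87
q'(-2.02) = 1.80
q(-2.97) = -1.97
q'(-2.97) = 0.34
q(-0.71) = 1.52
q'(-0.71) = 1.30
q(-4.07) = -1.20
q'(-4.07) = -1.60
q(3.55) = -1.84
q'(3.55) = 0.79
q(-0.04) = 2.00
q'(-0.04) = 0.08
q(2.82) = -1.90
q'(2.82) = -0.63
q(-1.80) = -0.45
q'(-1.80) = 1.95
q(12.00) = 1.69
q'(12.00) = 1.07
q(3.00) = -1.98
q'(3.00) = -0.28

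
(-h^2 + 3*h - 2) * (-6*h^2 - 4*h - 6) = 6*h^4 - 14*h^3 + 6*h^2 - 10*h + 12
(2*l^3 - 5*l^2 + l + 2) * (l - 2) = 2*l^4 - 9*l^3 + 11*l^2 - 4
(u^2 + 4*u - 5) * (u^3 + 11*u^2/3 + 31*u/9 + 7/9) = u^5 + 23*u^4/3 + 118*u^3/9 - 34*u^2/9 - 127*u/9 - 35/9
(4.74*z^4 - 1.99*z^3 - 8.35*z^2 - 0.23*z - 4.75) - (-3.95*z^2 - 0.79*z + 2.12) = 4.74*z^4 - 1.99*z^3 - 4.4*z^2 + 0.56*z - 6.87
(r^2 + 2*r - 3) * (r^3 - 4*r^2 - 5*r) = r^5 - 2*r^4 - 16*r^3 + 2*r^2 + 15*r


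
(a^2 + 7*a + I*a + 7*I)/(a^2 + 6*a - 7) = (a + I)/(a - 1)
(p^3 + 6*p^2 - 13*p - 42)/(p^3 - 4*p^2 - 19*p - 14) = (p^2 + 4*p - 21)/(p^2 - 6*p - 7)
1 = 1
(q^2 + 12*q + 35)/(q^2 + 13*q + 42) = (q + 5)/(q + 6)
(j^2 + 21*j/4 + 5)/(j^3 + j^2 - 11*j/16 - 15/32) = 8*(j + 4)/(8*j^2 - 2*j - 3)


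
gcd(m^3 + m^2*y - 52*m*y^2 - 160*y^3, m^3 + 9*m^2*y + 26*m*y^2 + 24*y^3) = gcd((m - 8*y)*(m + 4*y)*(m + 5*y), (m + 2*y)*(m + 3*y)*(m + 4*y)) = m + 4*y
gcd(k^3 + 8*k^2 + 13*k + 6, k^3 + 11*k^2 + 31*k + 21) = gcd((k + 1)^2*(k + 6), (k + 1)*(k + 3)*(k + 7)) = k + 1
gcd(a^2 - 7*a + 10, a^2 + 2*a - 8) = a - 2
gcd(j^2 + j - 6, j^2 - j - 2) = j - 2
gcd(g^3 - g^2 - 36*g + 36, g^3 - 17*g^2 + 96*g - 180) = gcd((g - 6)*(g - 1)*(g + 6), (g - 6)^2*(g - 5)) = g - 6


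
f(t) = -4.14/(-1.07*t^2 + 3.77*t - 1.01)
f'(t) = -4.14*(2.14*t - 3.77)/(-1.07*t^2 + 3.77*t - 1.01)^2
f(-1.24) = 0.56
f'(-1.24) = 0.49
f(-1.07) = 0.66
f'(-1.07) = 0.64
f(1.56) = -1.83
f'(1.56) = 0.35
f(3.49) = 4.68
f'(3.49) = -19.53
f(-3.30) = 0.16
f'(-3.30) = 0.07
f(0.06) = 5.26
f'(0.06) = 24.30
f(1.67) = -1.80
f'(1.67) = 0.15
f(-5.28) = 0.08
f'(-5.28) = 0.02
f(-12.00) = 0.02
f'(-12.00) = 0.00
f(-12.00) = 0.02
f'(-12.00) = 0.00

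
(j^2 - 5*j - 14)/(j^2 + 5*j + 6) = (j - 7)/(j + 3)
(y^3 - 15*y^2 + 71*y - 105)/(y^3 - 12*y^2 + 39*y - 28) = (y^2 - 8*y + 15)/(y^2 - 5*y + 4)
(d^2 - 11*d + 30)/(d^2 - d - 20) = (d - 6)/(d + 4)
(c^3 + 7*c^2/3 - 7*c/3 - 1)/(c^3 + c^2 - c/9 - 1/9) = 3*(c^2 + 2*c - 3)/(3*c^2 + 2*c - 1)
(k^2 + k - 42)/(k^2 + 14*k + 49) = (k - 6)/(k + 7)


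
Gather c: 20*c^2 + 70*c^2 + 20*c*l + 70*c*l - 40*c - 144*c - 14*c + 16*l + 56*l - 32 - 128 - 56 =90*c^2 + c*(90*l - 198) + 72*l - 216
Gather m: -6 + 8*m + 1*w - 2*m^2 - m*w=-2*m^2 + m*(8 - w) + w - 6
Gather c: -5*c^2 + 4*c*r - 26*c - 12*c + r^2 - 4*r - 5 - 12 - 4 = -5*c^2 + c*(4*r - 38) + r^2 - 4*r - 21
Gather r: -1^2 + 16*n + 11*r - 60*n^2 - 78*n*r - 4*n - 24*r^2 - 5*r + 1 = -60*n^2 + 12*n - 24*r^2 + r*(6 - 78*n)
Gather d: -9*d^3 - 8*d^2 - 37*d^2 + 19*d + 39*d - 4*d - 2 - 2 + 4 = -9*d^3 - 45*d^2 + 54*d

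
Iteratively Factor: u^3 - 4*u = (u - 2)*(u^2 + 2*u) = u*(u - 2)*(u + 2)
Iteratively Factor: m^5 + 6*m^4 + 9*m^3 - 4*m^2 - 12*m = (m + 2)*(m^4 + 4*m^3 + m^2 - 6*m) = m*(m + 2)*(m^3 + 4*m^2 + m - 6) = m*(m + 2)^2*(m^2 + 2*m - 3) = m*(m - 1)*(m + 2)^2*(m + 3)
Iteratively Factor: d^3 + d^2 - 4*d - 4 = (d + 1)*(d^2 - 4) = (d - 2)*(d + 1)*(d + 2)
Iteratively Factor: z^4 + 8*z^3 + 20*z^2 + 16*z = (z)*(z^3 + 8*z^2 + 20*z + 16) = z*(z + 2)*(z^2 + 6*z + 8) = z*(z + 2)*(z + 4)*(z + 2)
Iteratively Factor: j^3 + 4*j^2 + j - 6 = (j - 1)*(j^2 + 5*j + 6) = (j - 1)*(j + 2)*(j + 3)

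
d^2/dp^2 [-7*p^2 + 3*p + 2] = -14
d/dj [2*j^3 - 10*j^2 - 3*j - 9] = 6*j^2 - 20*j - 3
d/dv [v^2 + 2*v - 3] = 2*v + 2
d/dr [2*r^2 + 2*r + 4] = 4*r + 2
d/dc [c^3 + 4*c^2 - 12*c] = 3*c^2 + 8*c - 12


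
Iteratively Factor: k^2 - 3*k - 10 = (k - 5)*(k + 2)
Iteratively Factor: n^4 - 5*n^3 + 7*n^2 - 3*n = (n)*(n^3 - 5*n^2 + 7*n - 3) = n*(n - 1)*(n^2 - 4*n + 3) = n*(n - 1)^2*(n - 3)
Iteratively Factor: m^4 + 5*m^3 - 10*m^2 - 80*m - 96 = (m - 4)*(m^3 + 9*m^2 + 26*m + 24) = (m - 4)*(m + 2)*(m^2 + 7*m + 12) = (m - 4)*(m + 2)*(m + 4)*(m + 3)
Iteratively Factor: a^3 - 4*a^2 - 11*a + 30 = (a + 3)*(a^2 - 7*a + 10) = (a - 2)*(a + 3)*(a - 5)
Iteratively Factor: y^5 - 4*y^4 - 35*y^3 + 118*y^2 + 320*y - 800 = (y - 5)*(y^4 + y^3 - 30*y^2 - 32*y + 160) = (y - 5)^2*(y^3 + 6*y^2 - 32) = (y - 5)^2*(y + 4)*(y^2 + 2*y - 8) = (y - 5)^2*(y + 4)^2*(y - 2)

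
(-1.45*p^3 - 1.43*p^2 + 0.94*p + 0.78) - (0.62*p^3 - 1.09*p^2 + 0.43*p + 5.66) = -2.07*p^3 - 0.34*p^2 + 0.51*p - 4.88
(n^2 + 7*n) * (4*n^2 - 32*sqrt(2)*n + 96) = 4*n^4 - 32*sqrt(2)*n^3 + 28*n^3 - 224*sqrt(2)*n^2 + 96*n^2 + 672*n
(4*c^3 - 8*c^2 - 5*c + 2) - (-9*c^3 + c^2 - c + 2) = 13*c^3 - 9*c^2 - 4*c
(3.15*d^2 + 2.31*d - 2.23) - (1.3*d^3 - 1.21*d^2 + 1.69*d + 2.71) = -1.3*d^3 + 4.36*d^2 + 0.62*d - 4.94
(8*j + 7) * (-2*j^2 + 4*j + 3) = -16*j^3 + 18*j^2 + 52*j + 21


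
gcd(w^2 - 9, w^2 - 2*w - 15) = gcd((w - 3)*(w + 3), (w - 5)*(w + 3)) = w + 3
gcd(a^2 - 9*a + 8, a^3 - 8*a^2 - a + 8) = a^2 - 9*a + 8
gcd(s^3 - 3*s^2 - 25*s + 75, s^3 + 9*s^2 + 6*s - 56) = 1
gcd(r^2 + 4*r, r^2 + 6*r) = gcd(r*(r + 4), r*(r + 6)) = r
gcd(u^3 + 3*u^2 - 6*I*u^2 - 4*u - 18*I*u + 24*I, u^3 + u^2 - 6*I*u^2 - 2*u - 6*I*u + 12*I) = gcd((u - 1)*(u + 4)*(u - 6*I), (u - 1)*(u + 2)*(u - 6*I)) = u^2 + u*(-1 - 6*I) + 6*I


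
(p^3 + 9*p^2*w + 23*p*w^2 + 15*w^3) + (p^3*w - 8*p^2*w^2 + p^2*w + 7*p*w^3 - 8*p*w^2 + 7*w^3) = p^3*w + p^3 - 8*p^2*w^2 + 10*p^2*w + 7*p*w^3 + 15*p*w^2 + 22*w^3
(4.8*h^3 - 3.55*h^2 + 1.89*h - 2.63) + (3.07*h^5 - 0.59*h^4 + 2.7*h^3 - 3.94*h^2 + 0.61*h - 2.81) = 3.07*h^5 - 0.59*h^4 + 7.5*h^3 - 7.49*h^2 + 2.5*h - 5.44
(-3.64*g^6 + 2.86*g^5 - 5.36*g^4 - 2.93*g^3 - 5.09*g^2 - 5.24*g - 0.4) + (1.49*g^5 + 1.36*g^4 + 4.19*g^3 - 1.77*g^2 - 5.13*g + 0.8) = -3.64*g^6 + 4.35*g^5 - 4.0*g^4 + 1.26*g^3 - 6.86*g^2 - 10.37*g + 0.4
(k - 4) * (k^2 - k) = k^3 - 5*k^2 + 4*k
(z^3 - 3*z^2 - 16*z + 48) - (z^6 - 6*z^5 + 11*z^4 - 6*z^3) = -z^6 + 6*z^5 - 11*z^4 + 7*z^3 - 3*z^2 - 16*z + 48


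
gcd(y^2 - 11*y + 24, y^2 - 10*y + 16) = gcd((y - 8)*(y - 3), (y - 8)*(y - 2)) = y - 8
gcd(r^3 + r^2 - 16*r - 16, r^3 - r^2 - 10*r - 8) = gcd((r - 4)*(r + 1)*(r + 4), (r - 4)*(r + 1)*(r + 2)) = r^2 - 3*r - 4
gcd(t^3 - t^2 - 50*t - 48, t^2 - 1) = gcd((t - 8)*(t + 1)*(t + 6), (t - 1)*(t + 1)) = t + 1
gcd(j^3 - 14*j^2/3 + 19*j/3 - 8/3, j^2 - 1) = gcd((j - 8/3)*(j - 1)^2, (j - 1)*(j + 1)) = j - 1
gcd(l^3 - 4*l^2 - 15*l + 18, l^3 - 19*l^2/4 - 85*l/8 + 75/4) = l - 6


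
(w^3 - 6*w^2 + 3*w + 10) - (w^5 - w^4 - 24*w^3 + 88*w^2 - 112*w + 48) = -w^5 + w^4 + 25*w^3 - 94*w^2 + 115*w - 38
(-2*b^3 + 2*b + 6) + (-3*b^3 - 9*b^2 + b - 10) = -5*b^3 - 9*b^2 + 3*b - 4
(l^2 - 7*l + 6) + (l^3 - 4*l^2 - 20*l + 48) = l^3 - 3*l^2 - 27*l + 54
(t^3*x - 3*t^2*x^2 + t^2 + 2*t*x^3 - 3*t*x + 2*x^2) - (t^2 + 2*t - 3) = t^3*x - 3*t^2*x^2 + 2*t*x^3 - 3*t*x - 2*t + 2*x^2 + 3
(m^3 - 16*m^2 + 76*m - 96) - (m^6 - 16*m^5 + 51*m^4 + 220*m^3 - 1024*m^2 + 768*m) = -m^6 + 16*m^5 - 51*m^4 - 219*m^3 + 1008*m^2 - 692*m - 96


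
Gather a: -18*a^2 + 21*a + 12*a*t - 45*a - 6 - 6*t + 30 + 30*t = -18*a^2 + a*(12*t - 24) + 24*t + 24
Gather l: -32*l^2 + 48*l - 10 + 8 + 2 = -32*l^2 + 48*l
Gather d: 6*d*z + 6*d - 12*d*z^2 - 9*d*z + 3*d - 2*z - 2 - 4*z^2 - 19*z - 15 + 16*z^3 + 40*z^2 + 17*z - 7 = d*(-12*z^2 - 3*z + 9) + 16*z^3 + 36*z^2 - 4*z - 24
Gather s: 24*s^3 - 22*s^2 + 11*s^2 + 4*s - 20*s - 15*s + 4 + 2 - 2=24*s^3 - 11*s^2 - 31*s + 4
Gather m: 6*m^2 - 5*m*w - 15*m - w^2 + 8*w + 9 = 6*m^2 + m*(-5*w - 15) - w^2 + 8*w + 9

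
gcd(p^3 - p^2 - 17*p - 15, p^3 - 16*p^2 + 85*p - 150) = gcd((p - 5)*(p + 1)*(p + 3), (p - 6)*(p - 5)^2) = p - 5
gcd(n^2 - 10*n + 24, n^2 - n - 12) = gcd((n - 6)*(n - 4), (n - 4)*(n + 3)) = n - 4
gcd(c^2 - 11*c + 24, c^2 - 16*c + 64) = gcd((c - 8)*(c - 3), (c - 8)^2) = c - 8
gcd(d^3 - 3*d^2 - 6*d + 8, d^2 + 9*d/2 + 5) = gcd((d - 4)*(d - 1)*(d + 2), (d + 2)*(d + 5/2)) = d + 2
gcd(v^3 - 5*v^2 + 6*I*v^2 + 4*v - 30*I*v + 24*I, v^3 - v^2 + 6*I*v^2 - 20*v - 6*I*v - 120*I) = v + 6*I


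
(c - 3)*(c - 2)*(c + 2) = c^3 - 3*c^2 - 4*c + 12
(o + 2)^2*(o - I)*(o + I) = o^4 + 4*o^3 + 5*o^2 + 4*o + 4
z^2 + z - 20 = (z - 4)*(z + 5)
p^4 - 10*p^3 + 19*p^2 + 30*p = p*(p - 6)*(p - 5)*(p + 1)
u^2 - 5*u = u*(u - 5)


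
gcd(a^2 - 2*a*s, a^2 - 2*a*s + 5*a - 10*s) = -a + 2*s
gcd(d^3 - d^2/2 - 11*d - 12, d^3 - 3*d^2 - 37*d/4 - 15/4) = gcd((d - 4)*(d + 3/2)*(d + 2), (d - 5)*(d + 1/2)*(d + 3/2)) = d + 3/2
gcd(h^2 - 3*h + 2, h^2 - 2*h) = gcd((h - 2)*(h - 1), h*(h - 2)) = h - 2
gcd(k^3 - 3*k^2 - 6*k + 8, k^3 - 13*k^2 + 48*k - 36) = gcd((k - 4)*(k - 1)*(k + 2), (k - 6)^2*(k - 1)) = k - 1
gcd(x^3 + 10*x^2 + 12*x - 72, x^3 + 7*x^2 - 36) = x^2 + 4*x - 12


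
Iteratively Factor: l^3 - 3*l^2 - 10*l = (l + 2)*(l^2 - 5*l) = (l - 5)*(l + 2)*(l)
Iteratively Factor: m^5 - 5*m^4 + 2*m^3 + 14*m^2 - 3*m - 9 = (m - 1)*(m^4 - 4*m^3 - 2*m^2 + 12*m + 9) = (m - 1)*(m + 1)*(m^3 - 5*m^2 + 3*m + 9) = (m - 3)*(m - 1)*(m + 1)*(m^2 - 2*m - 3) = (m - 3)*(m - 1)*(m + 1)^2*(m - 3)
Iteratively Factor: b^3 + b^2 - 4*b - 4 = (b + 2)*(b^2 - b - 2) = (b - 2)*(b + 2)*(b + 1)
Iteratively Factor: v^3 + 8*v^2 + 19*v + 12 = (v + 3)*(v^2 + 5*v + 4) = (v + 3)*(v + 4)*(v + 1)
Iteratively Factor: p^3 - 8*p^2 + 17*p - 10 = (p - 2)*(p^2 - 6*p + 5) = (p - 5)*(p - 2)*(p - 1)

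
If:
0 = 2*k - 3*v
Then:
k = 3*v/2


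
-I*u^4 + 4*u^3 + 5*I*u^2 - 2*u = u*(u + I)*(u + 2*I)*(-I*u + 1)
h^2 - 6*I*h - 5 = (h - 5*I)*(h - I)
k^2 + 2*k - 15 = (k - 3)*(k + 5)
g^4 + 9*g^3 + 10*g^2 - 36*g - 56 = (g - 2)*(g + 2)^2*(g + 7)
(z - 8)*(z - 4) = z^2 - 12*z + 32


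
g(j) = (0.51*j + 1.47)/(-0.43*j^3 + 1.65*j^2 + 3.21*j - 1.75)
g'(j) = (0.51*j + 1.47)*(1.29*j^2 - 3.3*j - 3.21)/(-0.43*j^3 + 1.65*j^2 + 3.21*j - 1.75)^2 + 0.51/(-0.43*j^3 + 1.65*j^2 + 3.21*j - 1.75)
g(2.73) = 0.27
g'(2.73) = -0.02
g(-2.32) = 0.06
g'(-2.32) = 0.23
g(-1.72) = -2.94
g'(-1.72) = 88.92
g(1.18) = 0.57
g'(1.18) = -0.69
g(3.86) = 0.33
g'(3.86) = 0.15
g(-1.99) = 0.25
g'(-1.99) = 1.49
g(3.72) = 0.31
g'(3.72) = 0.11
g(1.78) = 0.35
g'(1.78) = -0.18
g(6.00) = -0.28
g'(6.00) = 0.38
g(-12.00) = -0.00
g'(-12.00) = -0.00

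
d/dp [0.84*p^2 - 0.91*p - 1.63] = 1.68*p - 0.91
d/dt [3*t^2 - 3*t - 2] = 6*t - 3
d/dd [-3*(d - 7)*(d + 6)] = 3 - 6*d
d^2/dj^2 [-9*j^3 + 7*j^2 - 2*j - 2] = 14 - 54*j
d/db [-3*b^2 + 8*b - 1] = 8 - 6*b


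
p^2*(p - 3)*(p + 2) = p^4 - p^3 - 6*p^2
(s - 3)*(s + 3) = s^2 - 9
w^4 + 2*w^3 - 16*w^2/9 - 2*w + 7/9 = (w - 1)*(w - 1/3)*(w + 1)*(w + 7/3)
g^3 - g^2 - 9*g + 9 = (g - 3)*(g - 1)*(g + 3)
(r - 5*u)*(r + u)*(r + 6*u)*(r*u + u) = r^4*u + 2*r^3*u^2 + r^3*u - 29*r^2*u^3 + 2*r^2*u^2 - 30*r*u^4 - 29*r*u^3 - 30*u^4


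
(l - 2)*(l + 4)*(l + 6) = l^3 + 8*l^2 + 4*l - 48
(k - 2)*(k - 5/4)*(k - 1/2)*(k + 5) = k^4 + 5*k^3/4 - 117*k^2/8 + 155*k/8 - 25/4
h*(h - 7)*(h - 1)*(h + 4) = h^4 - 4*h^3 - 25*h^2 + 28*h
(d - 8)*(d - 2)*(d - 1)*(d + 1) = d^4 - 10*d^3 + 15*d^2 + 10*d - 16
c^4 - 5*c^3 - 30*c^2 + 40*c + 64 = (c - 8)*(c - 2)*(c + 1)*(c + 4)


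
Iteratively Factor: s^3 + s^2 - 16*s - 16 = (s + 1)*(s^2 - 16) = (s - 4)*(s + 1)*(s + 4)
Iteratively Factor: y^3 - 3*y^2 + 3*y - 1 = (y - 1)*(y^2 - 2*y + 1) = (y - 1)^2*(y - 1)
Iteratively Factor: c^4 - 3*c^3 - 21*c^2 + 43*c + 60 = (c + 1)*(c^3 - 4*c^2 - 17*c + 60) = (c + 1)*(c + 4)*(c^2 - 8*c + 15) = (c - 5)*(c + 1)*(c + 4)*(c - 3)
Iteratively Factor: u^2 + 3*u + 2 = (u + 1)*(u + 2)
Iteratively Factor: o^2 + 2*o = (o)*(o + 2)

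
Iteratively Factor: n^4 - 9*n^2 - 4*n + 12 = (n + 2)*(n^3 - 2*n^2 - 5*n + 6) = (n - 1)*(n + 2)*(n^2 - n - 6) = (n - 1)*(n + 2)^2*(n - 3)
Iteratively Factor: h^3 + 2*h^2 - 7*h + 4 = (h - 1)*(h^2 + 3*h - 4) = (h - 1)^2*(h + 4)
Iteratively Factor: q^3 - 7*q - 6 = (q + 2)*(q^2 - 2*q - 3) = (q + 1)*(q + 2)*(q - 3)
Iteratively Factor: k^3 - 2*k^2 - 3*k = (k + 1)*(k^2 - 3*k) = k*(k + 1)*(k - 3)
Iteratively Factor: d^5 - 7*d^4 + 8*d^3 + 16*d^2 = (d + 1)*(d^4 - 8*d^3 + 16*d^2) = (d - 4)*(d + 1)*(d^3 - 4*d^2) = d*(d - 4)*(d + 1)*(d^2 - 4*d) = d*(d - 4)^2*(d + 1)*(d)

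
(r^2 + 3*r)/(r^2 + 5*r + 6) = r/(r + 2)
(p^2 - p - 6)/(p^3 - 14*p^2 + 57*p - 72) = (p + 2)/(p^2 - 11*p + 24)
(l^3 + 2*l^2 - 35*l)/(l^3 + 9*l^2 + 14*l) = (l - 5)/(l + 2)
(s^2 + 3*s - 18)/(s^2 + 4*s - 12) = (s - 3)/(s - 2)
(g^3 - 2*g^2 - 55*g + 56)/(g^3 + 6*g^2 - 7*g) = (g - 8)/g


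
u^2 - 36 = (u - 6)*(u + 6)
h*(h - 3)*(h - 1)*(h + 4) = h^4 - 13*h^2 + 12*h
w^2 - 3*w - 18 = (w - 6)*(w + 3)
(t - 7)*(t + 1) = t^2 - 6*t - 7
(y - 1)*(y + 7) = y^2 + 6*y - 7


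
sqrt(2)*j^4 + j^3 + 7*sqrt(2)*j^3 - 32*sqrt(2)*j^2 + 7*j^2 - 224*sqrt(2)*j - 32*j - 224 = (j + 7)*(j - 4*sqrt(2))*(j + 4*sqrt(2))*(sqrt(2)*j + 1)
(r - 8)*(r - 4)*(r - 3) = r^3 - 15*r^2 + 68*r - 96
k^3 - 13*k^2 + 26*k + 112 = (k - 8)*(k - 7)*(k + 2)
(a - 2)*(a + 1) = a^2 - a - 2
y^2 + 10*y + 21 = (y + 3)*(y + 7)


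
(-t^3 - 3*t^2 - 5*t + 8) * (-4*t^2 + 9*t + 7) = 4*t^5 + 3*t^4 - 14*t^3 - 98*t^2 + 37*t + 56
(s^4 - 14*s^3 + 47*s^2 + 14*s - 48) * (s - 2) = s^5 - 16*s^4 + 75*s^3 - 80*s^2 - 76*s + 96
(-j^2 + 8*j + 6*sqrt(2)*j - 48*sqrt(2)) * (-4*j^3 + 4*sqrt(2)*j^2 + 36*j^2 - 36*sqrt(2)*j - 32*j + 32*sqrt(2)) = 4*j^5 - 68*j^4 - 28*sqrt(2)*j^4 + 368*j^3 + 476*sqrt(2)*j^3 - 2240*sqrt(2)*j^2 - 1072*j^2 + 1792*sqrt(2)*j + 3840*j - 3072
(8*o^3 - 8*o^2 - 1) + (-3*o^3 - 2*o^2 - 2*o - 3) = 5*o^3 - 10*o^2 - 2*o - 4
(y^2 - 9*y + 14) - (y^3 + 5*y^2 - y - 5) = -y^3 - 4*y^2 - 8*y + 19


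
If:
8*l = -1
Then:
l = -1/8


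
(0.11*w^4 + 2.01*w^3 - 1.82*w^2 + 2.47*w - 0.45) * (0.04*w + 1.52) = 0.0044*w^5 + 0.2476*w^4 + 2.9824*w^3 - 2.6676*w^2 + 3.7364*w - 0.684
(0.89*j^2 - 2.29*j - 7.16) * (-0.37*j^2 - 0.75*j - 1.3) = -0.3293*j^4 + 0.1798*j^3 + 3.2097*j^2 + 8.347*j + 9.308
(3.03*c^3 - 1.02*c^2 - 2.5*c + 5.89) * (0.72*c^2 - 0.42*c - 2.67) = 2.1816*c^5 - 2.007*c^4 - 9.4617*c^3 + 8.0142*c^2 + 4.2012*c - 15.7263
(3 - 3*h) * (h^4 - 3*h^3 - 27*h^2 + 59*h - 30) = -3*h^5 + 12*h^4 + 72*h^3 - 258*h^2 + 267*h - 90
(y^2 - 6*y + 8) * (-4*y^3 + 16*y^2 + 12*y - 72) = -4*y^5 + 40*y^4 - 116*y^3 - 16*y^2 + 528*y - 576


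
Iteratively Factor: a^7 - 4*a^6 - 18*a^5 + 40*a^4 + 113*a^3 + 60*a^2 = (a + 1)*(a^6 - 5*a^5 - 13*a^4 + 53*a^3 + 60*a^2) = (a + 1)*(a + 3)*(a^5 - 8*a^4 + 11*a^3 + 20*a^2) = a*(a + 1)*(a + 3)*(a^4 - 8*a^3 + 11*a^2 + 20*a) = a*(a - 4)*(a + 1)*(a + 3)*(a^3 - 4*a^2 - 5*a) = a*(a - 5)*(a - 4)*(a + 1)*(a + 3)*(a^2 + a) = a^2*(a - 5)*(a - 4)*(a + 1)*(a + 3)*(a + 1)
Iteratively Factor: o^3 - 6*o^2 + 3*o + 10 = (o - 2)*(o^2 - 4*o - 5) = (o - 2)*(o + 1)*(o - 5)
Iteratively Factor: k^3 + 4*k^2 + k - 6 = (k + 2)*(k^2 + 2*k - 3) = (k - 1)*(k + 2)*(k + 3)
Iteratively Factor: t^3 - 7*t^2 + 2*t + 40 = (t - 5)*(t^2 - 2*t - 8) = (t - 5)*(t + 2)*(t - 4)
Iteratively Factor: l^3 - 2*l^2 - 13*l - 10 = (l + 1)*(l^2 - 3*l - 10) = (l - 5)*(l + 1)*(l + 2)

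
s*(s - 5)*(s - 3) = s^3 - 8*s^2 + 15*s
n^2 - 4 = (n - 2)*(n + 2)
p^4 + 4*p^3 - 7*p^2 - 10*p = p*(p - 2)*(p + 1)*(p + 5)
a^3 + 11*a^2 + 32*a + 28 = (a + 2)^2*(a + 7)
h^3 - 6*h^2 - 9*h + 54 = (h - 6)*(h - 3)*(h + 3)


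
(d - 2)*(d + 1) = d^2 - d - 2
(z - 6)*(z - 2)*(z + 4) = z^3 - 4*z^2 - 20*z + 48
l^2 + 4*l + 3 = (l + 1)*(l + 3)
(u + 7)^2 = u^2 + 14*u + 49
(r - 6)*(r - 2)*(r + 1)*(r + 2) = r^4 - 5*r^3 - 10*r^2 + 20*r + 24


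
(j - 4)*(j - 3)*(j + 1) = j^3 - 6*j^2 + 5*j + 12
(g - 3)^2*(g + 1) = g^3 - 5*g^2 + 3*g + 9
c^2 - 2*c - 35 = (c - 7)*(c + 5)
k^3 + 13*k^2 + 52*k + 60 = (k + 2)*(k + 5)*(k + 6)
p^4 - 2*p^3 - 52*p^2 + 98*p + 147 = (p - 7)*(p - 3)*(p + 1)*(p + 7)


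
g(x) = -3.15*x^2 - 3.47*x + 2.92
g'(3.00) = -22.37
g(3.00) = -35.84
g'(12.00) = -79.07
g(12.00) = -492.32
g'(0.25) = -5.04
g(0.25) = 1.86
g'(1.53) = -13.11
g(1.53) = -9.76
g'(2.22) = -17.46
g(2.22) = -20.31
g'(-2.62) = 13.04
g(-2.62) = -9.61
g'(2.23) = -17.52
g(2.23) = -20.48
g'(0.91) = -9.20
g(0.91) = -2.85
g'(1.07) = -10.21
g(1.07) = -4.40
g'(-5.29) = 29.86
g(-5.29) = -66.87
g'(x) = -6.3*x - 3.47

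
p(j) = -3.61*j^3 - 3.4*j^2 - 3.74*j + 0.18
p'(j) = -10.83*j^2 - 6.8*j - 3.74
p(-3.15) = 91.06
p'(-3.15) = -89.78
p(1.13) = -13.60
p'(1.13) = -25.25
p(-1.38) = 8.35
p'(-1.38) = -14.98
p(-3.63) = 141.63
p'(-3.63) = -121.76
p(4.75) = -481.19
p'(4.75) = -280.39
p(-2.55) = 47.47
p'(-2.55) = -56.82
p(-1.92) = 20.38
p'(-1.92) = -30.61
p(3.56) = -219.10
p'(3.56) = -165.20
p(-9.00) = 2390.13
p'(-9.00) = -819.77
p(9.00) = -2940.57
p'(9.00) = -942.17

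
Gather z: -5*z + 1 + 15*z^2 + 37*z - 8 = 15*z^2 + 32*z - 7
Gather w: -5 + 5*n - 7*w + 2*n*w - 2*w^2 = 5*n - 2*w^2 + w*(2*n - 7) - 5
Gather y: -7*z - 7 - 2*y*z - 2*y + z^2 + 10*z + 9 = y*(-2*z - 2) + z^2 + 3*z + 2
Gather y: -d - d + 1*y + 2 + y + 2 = -2*d + 2*y + 4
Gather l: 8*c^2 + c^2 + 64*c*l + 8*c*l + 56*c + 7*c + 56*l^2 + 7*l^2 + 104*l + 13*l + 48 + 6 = 9*c^2 + 63*c + 63*l^2 + l*(72*c + 117) + 54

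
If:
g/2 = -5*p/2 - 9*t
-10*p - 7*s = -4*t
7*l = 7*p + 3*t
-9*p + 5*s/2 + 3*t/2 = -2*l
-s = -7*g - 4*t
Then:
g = 0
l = 0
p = 0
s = 0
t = 0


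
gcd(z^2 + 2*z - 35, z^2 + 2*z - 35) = z^2 + 2*z - 35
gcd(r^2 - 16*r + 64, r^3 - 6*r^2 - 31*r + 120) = r - 8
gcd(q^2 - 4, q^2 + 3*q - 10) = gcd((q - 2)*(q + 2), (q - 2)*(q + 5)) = q - 2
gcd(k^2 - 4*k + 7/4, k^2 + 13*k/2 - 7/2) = k - 1/2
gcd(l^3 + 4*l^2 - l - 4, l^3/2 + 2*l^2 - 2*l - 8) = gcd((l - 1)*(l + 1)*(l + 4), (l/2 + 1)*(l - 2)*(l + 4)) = l + 4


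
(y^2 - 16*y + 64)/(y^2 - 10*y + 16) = (y - 8)/(y - 2)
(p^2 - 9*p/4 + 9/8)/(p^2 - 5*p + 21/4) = (4*p - 3)/(2*(2*p - 7))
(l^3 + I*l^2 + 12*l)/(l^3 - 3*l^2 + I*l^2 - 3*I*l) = (l^2 + I*l + 12)/(l^2 + l*(-3 + I) - 3*I)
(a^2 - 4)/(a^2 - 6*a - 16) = (a - 2)/(a - 8)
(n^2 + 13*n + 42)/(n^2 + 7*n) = (n + 6)/n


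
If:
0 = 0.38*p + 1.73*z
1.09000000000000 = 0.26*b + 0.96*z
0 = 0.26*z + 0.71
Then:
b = 14.28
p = 12.43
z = -2.73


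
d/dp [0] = 0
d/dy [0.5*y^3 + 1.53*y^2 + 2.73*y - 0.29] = 1.5*y^2 + 3.06*y + 2.73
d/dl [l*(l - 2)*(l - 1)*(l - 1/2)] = 4*l^3 - 21*l^2/2 + 7*l - 1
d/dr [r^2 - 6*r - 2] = 2*r - 6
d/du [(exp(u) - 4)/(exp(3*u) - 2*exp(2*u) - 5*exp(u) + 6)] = ((exp(u) - 4)*(-3*exp(2*u) + 4*exp(u) + 5) + exp(3*u) - 2*exp(2*u) - 5*exp(u) + 6)*exp(u)/(exp(3*u) - 2*exp(2*u) - 5*exp(u) + 6)^2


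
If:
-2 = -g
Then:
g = 2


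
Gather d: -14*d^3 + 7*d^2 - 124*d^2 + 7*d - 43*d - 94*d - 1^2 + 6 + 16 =-14*d^3 - 117*d^2 - 130*d + 21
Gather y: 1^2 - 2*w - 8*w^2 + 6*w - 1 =-8*w^2 + 4*w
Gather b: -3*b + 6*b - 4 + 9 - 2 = 3*b + 3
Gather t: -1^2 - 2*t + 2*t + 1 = 0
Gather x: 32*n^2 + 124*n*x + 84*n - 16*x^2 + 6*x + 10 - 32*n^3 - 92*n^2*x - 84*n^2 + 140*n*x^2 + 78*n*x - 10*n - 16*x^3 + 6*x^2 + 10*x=-32*n^3 - 52*n^2 + 74*n - 16*x^3 + x^2*(140*n - 10) + x*(-92*n^2 + 202*n + 16) + 10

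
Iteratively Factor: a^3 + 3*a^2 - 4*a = (a)*(a^2 + 3*a - 4) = a*(a - 1)*(a + 4)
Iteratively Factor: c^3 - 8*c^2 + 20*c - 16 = (c - 4)*(c^2 - 4*c + 4) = (c - 4)*(c - 2)*(c - 2)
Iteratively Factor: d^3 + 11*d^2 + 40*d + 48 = (d + 4)*(d^2 + 7*d + 12) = (d + 3)*(d + 4)*(d + 4)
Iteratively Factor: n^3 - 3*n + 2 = (n - 1)*(n^2 + n - 2) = (n - 1)*(n + 2)*(n - 1)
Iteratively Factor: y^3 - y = (y)*(y^2 - 1) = y*(y - 1)*(y + 1)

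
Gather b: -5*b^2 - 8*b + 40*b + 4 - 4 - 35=-5*b^2 + 32*b - 35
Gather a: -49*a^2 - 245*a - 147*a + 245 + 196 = -49*a^2 - 392*a + 441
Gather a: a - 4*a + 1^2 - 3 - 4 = -3*a - 6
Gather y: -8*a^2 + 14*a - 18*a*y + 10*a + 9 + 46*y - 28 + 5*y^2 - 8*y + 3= -8*a^2 + 24*a + 5*y^2 + y*(38 - 18*a) - 16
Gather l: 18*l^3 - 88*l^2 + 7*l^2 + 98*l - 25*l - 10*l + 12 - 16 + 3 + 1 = 18*l^3 - 81*l^2 + 63*l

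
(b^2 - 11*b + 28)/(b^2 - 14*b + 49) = (b - 4)/(b - 7)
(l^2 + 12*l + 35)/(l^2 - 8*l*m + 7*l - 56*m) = (l + 5)/(l - 8*m)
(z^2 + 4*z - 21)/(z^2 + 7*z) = (z - 3)/z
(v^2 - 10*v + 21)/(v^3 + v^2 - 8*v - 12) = (v - 7)/(v^2 + 4*v + 4)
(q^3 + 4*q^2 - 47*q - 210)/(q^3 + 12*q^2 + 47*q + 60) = (q^2 - q - 42)/(q^2 + 7*q + 12)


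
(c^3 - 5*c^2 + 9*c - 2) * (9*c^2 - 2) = 9*c^5 - 45*c^4 + 79*c^3 - 8*c^2 - 18*c + 4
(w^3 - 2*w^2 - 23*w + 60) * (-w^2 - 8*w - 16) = -w^5 - 6*w^4 + 23*w^3 + 156*w^2 - 112*w - 960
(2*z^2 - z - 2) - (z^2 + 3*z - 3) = z^2 - 4*z + 1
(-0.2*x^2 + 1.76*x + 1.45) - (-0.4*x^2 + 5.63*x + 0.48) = 0.2*x^2 - 3.87*x + 0.97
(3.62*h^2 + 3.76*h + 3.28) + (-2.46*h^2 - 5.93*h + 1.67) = 1.16*h^2 - 2.17*h + 4.95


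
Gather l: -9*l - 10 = -9*l - 10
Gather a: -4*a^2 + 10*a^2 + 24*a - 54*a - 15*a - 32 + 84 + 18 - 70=6*a^2 - 45*a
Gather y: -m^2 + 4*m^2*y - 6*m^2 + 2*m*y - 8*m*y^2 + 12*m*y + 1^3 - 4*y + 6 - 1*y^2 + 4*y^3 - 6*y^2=-7*m^2 + 4*y^3 + y^2*(-8*m - 7) + y*(4*m^2 + 14*m - 4) + 7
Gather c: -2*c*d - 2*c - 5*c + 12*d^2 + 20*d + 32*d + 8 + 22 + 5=c*(-2*d - 7) + 12*d^2 + 52*d + 35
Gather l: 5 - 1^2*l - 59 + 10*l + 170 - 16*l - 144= -7*l - 28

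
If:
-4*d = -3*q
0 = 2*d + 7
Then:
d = -7/2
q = -14/3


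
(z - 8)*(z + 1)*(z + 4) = z^3 - 3*z^2 - 36*z - 32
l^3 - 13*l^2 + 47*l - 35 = (l - 7)*(l - 5)*(l - 1)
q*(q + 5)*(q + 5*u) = q^3 + 5*q^2*u + 5*q^2 + 25*q*u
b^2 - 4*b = b*(b - 4)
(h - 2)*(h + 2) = h^2 - 4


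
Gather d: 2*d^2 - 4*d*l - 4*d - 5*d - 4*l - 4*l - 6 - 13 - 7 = 2*d^2 + d*(-4*l - 9) - 8*l - 26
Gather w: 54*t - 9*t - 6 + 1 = 45*t - 5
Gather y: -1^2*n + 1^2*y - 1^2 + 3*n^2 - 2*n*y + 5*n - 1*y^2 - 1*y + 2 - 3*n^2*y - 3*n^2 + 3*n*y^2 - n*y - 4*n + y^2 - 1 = 3*n*y^2 + y*(-3*n^2 - 3*n)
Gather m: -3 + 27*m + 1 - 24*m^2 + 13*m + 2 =-24*m^2 + 40*m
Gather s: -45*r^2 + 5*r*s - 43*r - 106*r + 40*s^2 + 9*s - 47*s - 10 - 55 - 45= -45*r^2 - 149*r + 40*s^2 + s*(5*r - 38) - 110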